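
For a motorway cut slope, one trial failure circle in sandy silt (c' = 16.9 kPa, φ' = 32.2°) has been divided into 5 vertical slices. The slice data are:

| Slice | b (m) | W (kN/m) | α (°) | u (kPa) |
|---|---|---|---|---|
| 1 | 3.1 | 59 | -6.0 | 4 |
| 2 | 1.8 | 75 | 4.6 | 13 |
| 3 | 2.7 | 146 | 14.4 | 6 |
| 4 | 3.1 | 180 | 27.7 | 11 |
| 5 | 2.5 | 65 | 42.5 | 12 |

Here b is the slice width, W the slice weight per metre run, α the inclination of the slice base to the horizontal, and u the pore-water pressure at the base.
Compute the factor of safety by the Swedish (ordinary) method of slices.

FS = 2.85

Ordinary method of slices: FS = Σ[c'·Δl_i + (W_i cosα_i − u_i·Δl_i)·tanφ'] / Σ W_i sinα_i, with Δl_i = b_i / cosα_i.
Slice 1: Δl = 3.1/cos(-6.0°) = 3.117 m; N'_1 = 59·cos(-6.0°) − 4·3.117 = 46.2; c'Δl = 52.68; W sinα = -6.2
Slice 2: Δl = 1.8/cos4.6° = 1.806 m; N'_2 = 75·cos4.6° − 13·1.806 = 51.3; c'Δl = 30.52; W sinα = 6.0
Slice 3: Δl = 2.7/cos14.4° = 2.788 m; N'_3 = 146·cos14.4° − 6·2.788 = 124.7; c'Δl = 47.11; W sinα = 36.3
Slice 4: Δl = 3.1/cos27.7° = 3.501 m; N'_4 = 180·cos27.7° − 11·3.501 = 120.9; c'Δl = 59.17; W sinα = 83.7
Slice 5: Δl = 2.5/cos42.5° = 3.391 m; N'_5 = 65·cos42.5° − 12·3.391 = 7.2; c'Δl = 57.31; W sinα = 43.9
Σc'Δl = 246.8 kN/m; ΣN' = 350.3 kN/m; ΣW sinα = 163.7 kN/m
Resisting = 246.8 + 350.3·tan32.2° = 246.8 + 220.6 = 467.4 kN/m
FS = 467.4 / 163.7 = 2.854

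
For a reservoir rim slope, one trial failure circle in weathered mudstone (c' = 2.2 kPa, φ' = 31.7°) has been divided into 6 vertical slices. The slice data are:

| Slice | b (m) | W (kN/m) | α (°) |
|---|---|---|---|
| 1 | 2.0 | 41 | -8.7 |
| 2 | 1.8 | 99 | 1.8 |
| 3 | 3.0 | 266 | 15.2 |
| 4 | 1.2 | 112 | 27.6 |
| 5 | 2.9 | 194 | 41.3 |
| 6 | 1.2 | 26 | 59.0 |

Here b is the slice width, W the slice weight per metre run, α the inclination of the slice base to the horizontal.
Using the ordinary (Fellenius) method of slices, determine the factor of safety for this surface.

Ordinary method of slices: FS = Σ[c'·Δl_i + (W_i cosα_i)·tanφ'] / Σ W_i sinα_i, with Δl_i = b_i / cosα_i.
Slice 1: Δl = 2.0/cos(-8.7°) = 2.023 m; N'_1 = 41·cos(-8.7°) = 40.5; c'Δl = 4.45; W sinα = -6.2
Slice 2: Δl = 1.8/cos1.8° = 1.801 m; N'_2 = 99·cos1.8° = 99.0; c'Δl = 3.96; W sinα = 3.1
Slice 3: Δl = 3.0/cos15.2° = 3.109 m; N'_3 = 266·cos15.2° = 256.7; c'Δl = 6.84; W sinα = 69.7
Slice 4: Δl = 1.2/cos27.6° = 1.354 m; N'_4 = 112·cos27.6° = 99.3; c'Δl = 2.98; W sinα = 51.9
Slice 5: Δl = 2.9/cos41.3° = 3.860 m; N'_5 = 194·cos41.3° = 145.7; c'Δl = 8.49; W sinα = 128.0
Slice 6: Δl = 1.2/cos59.0° = 2.330 m; N'_6 = 26·cos59.0° = 13.4; c'Δl = 5.13; W sinα = 22.3
Σc'Δl = 31.8 kN/m; ΣN' = 654.6 kN/m; ΣW sinα = 268.9 kN/m
Resisting = 31.8 + 654.6·tan31.7° = 31.8 + 404.3 = 436.1 kN/m
FS = 436.1 / 268.9 = 1.622

FS = 1.62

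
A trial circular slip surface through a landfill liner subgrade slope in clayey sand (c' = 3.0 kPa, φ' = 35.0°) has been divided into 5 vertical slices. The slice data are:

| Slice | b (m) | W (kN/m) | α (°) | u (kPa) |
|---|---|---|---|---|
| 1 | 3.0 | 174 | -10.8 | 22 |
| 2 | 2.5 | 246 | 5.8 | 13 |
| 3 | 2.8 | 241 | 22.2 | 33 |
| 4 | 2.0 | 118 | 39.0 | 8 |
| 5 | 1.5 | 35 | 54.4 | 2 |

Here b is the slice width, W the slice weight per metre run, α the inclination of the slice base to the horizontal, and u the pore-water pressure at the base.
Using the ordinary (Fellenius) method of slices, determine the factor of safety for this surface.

Ordinary method of slices: FS = Σ[c'·Δl_i + (W_i cosα_i − u_i·Δl_i)·tanφ'] / Σ W_i sinα_i, with Δl_i = b_i / cosα_i.
Slice 1: Δl = 3.0/cos(-10.8°) = 3.054 m; N'_1 = 174·cos(-10.8°) − 22·3.054 = 103.7; c'Δl = 9.16; W sinα = -32.6
Slice 2: Δl = 2.5/cos5.8° = 2.513 m; N'_2 = 246·cos5.8° − 13·2.513 = 212.1; c'Δl = 7.54; W sinα = 24.9
Slice 3: Δl = 2.8/cos22.2° = 3.024 m; N'_3 = 241·cos22.2° − 33·3.024 = 123.3; c'Δl = 9.07; W sinα = 91.1
Slice 4: Δl = 2.0/cos39.0° = 2.574 m; N'_4 = 118·cos39.0° − 8·2.574 = 71.1; c'Δl = 7.72; W sinα = 74.3
Slice 5: Δl = 1.5/cos54.4° = 2.577 m; N'_5 = 35·cos54.4° − 2·2.577 = 15.2; c'Δl = 7.73; W sinα = 28.5
Σc'Δl = 41.2 kN/m; ΣN' = 525.5 kN/m; ΣW sinα = 186.0 kN/m
Resisting = 41.2 + 525.5·tan35.0° = 41.2 + 367.9 = 409.2 kN/m
FS = 409.2 / 186.0 = 2.199

FS = 2.20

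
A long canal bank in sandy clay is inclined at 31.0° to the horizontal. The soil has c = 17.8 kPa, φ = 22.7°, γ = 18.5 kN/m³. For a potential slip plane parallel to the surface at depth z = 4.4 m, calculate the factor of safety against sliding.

For an infinite slope with a slip plane parallel to the surface (no pore pressure): FS = [c + γz cos²β tanφ] / [γz sinβ cosβ].
γz = 18.5·4.4 = 81.40 kN/m²
Numerator = 17.8 + 81.40·cos²31.0°·tan22.7° = 17.8 + 81.40·0.7347·0.4183 = 42.818 kPa
Denominator = 81.40·sin31.0°·cos31.0° = 81.40·0.5150·0.8572 = 35.936 kPa
FS = 42.818 / 35.936 = 1.192

FS = 1.19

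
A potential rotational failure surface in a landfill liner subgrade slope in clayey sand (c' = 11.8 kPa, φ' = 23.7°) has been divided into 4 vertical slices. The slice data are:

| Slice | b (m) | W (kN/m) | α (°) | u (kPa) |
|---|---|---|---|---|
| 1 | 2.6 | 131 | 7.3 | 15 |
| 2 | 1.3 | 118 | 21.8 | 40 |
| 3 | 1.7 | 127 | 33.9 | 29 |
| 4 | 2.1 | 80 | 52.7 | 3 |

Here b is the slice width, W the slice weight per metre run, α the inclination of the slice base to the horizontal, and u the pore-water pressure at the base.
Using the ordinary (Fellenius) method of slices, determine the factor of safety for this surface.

Ordinary method of slices: FS = Σ[c'·Δl_i + (W_i cosα_i − u_i·Δl_i)·tanφ'] / Σ W_i sinα_i, with Δl_i = b_i / cosα_i.
Slice 1: Δl = 2.6/cos7.3° = 2.621 m; N'_1 = 131·cos7.3° − 15·2.621 = 90.6; c'Δl = 30.93; W sinα = 16.6
Slice 2: Δl = 1.3/cos21.8° = 1.400 m; N'_2 = 118·cos21.8° − 40·1.400 = 53.6; c'Δl = 16.52; W sinα = 43.8
Slice 3: Δl = 1.7/cos33.9° = 2.048 m; N'_3 = 127·cos33.9° − 29·2.048 = 46.0; c'Δl = 24.17; W sinα = 70.8
Slice 4: Δl = 2.1/cos52.7° = 3.465 m; N'_4 = 80·cos52.7° − 3·3.465 = 38.1; c'Δl = 40.89; W sinα = 63.6
Σc'Δl = 112.5 kN/m; ΣN' = 228.3 kN/m; ΣW sinα = 194.9 kN/m
Resisting = 112.5 + 228.3·tan23.7° = 112.5 + 100.2 = 212.7 kN/m
FS = 212.7 / 194.9 = 1.091

FS = 1.09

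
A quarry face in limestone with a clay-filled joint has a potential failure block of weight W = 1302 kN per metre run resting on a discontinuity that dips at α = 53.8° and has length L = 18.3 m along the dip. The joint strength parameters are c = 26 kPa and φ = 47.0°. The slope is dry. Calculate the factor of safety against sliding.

FS = 1.24

Resolving the block weight along and normal to the plane and applying the Mohr–Coulomb strength on the joint:
N' = W cosα = 1302·cos53.8° = 769.0 kN/m
Driving force T = W sinα = 1302·sin53.8° = 1050.7 kN/m
Resisting force R = c·L + N'·tanφ = 26·18.3 + 769.0·tan47.0° = 475.8 + 824.6 = 1300.4 kN/m
FS = R / T = 1300.4 / 1050.7 = 1.238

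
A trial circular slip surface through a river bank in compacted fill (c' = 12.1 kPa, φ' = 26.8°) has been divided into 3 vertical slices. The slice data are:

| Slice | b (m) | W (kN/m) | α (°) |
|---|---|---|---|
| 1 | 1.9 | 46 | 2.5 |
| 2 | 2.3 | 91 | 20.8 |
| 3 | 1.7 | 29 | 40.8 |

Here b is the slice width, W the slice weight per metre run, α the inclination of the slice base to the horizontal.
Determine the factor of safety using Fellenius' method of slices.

FS = 2.95

Ordinary method of slices: FS = Σ[c'·Δl_i + (W_i cosα_i)·tanφ'] / Σ W_i sinα_i, with Δl_i = b_i / cosα_i.
Slice 1: Δl = 1.9/cos2.5° = 1.902 m; N'_1 = 46·cos2.5° = 46.0; c'Δl = 23.01; W sinα = 2.0
Slice 2: Δl = 2.3/cos20.8° = 2.460 m; N'_2 = 91·cos20.8° = 85.1; c'Δl = 29.77; W sinα = 32.3
Slice 3: Δl = 1.7/cos40.8° = 2.246 m; N'_3 = 29·cos40.8° = 22.0; c'Δl = 27.17; W sinα = 18.9
Σc'Δl = 80.0 kN/m; ΣN' = 153.0 kN/m; ΣW sinα = 53.3 kN/m
Resisting = 80.0 + 153.0·tan26.8° = 80.0 + 77.3 = 157.2 kN/m
FS = 157.2 / 53.3 = 2.952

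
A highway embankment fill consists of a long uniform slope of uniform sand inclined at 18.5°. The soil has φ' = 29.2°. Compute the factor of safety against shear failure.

FS = 1.67

For a dry cohesionless infinite slope the factor of safety is FS = tanφ' / tanβ.
FS = tan29.2° / tan18.5° = 0.5589 / 0.3346 = 1.670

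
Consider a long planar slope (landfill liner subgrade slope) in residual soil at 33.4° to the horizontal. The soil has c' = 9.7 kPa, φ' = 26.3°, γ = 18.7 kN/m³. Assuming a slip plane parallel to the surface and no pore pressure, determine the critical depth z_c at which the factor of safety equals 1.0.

Setting FS = 1.00 in FS = [c' + γz cos²β tanφ'] / [γz sinβ cosβ] and solving for z:
z = c' / [γ cosβ (FS·sinβ − cosβ·tanφ')]
  = 9.7 / [18.7·cos33.4°·(1.00·sin33.4° − cos33.4°·tan26.3°)]
  = 9.7 / [18.7·0.8348·(1.00·0.5505 − 0.8348·0.4942)]
  = 9.7 / 2.1524 = 4.507 m

z_c = 4.51 m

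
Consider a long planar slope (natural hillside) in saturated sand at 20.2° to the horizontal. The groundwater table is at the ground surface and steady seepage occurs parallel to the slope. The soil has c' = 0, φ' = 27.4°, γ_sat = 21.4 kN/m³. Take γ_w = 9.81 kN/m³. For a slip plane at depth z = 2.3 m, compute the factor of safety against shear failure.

With seepage parallel to the slope and the water table at the surface, the effective normal stress on the slip plane uses the buoyant unit weight γ' = γ_sat − γ_w while the driving shear stress uses γ_sat:
FS = [c' + γ' z cos²β tanφ'] / [γ_sat z sinβ cosβ]
(For c' = 0 this reduces to FS = (γ'/γ_sat)·tanφ'/tanβ.)
γ' = 21.4 − 9.81 = 11.59 kN/m³
Numerator = 0.0 + 11.59·2.3·cos²20.2°·tan27.4° = 0.0 + 11.59·2.3·0.8808·0.5184 = 12.170 kPa
Denominator = 21.4·2.3·sin20.2°·cos20.2° = 21.4·2.3·0.3453·0.9385 = 15.950 kPa
FS = 12.170 / 15.950 = 0.763

FS = 0.76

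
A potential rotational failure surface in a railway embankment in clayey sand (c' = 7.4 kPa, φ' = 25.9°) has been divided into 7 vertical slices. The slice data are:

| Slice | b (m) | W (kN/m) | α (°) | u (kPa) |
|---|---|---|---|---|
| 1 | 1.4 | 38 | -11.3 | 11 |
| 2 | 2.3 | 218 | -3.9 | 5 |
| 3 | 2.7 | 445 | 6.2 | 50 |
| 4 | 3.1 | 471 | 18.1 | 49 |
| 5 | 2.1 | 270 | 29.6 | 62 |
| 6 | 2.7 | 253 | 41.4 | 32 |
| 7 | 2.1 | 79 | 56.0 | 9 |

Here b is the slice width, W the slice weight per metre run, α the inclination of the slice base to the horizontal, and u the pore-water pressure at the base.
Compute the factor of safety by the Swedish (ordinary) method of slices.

Ordinary method of slices: FS = Σ[c'·Δl_i + (W_i cosα_i − u_i·Δl_i)·tanφ'] / Σ W_i sinα_i, with Δl_i = b_i / cosα_i.
Slice 1: Δl = 1.4/cos(-11.3°) = 1.428 m; N'_1 = 38·cos(-11.3°) − 11·1.428 = 21.6; c'Δl = 10.56; W sinα = -7.4
Slice 2: Δl = 2.3/cos(-3.9°) = 2.305 m; N'_2 = 218·cos(-3.9°) − 5·2.305 = 206.0; c'Δl = 17.06; W sinα = -14.8
Slice 3: Δl = 2.7/cos6.2° = 2.716 m; N'_3 = 445·cos6.2° − 50·2.716 = 306.6; c'Δl = 20.10; W sinα = 48.1
Slice 4: Δl = 3.1/cos18.1° = 3.261 m; N'_4 = 471·cos18.1° − 49·3.261 = 287.9; c'Δl = 24.13; W sinα = 146.3
Slice 5: Δl = 2.1/cos29.6° = 2.415 m; N'_5 = 270·cos29.6° − 62·2.415 = 85.0; c'Δl = 17.87; W sinα = 133.4
Slice 6: Δl = 2.7/cos41.4° = 3.599 m; N'_6 = 253·cos41.4° − 32·3.599 = 74.6; c'Δl = 26.64; W sinα = 167.3
Slice 7: Δl = 2.1/cos56.0° = 3.755 m; N'_7 = 79·cos56.0° − 9·3.755 = 10.4; c'Δl = 27.79; W sinα = 65.5
Σc'Δl = 144.2 kN/m; ΣN' = 992.0 kN/m; ΣW sinα = 538.3 kN/m
Resisting = 144.2 + 992.0·tan25.9° = 144.2 + 481.7 = 625.8 kN/m
FS = 625.8 / 538.3 = 1.163

FS = 1.16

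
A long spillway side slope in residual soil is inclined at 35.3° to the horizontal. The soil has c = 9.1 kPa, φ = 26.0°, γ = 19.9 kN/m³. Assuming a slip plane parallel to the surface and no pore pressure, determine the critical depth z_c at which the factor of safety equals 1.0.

z_c = 3.12 m

Setting FS = 1.00 in FS = [c + γz cos²β tanφ] / [γz sinβ cosβ] and solving for z:
z = c / [γ cosβ (FS·sinβ − cosβ·tanφ)]
  = 9.1 / [19.9·cos35.3°·(1.00·sin35.3° − cos35.3°·tan26.0°)]
  = 9.1 / [19.9·0.8161·(1.00·0.5779 − 0.8161·0.4877)]
  = 9.1 / 2.9202 = 3.116 m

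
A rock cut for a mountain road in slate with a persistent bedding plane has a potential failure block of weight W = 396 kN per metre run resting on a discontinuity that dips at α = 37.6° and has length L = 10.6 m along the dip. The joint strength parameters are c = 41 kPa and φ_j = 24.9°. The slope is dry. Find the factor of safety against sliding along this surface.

FS = 2.40

Resolving the block weight along and normal to the plane and applying the Mohr–Coulomb strength on the joint:
N' = W cosα = 396·cos37.6° = 313.7 kN/m
Driving force T = W sinα = 396·sin37.6° = 241.6 kN/m
Resisting force R = c·L + N'·tanφ_j = 41·10.6 + 313.7·tan24.9° = 434.6 + 145.6 = 580.2 kN/m
FS = R / T = 580.2 / 241.6 = 2.401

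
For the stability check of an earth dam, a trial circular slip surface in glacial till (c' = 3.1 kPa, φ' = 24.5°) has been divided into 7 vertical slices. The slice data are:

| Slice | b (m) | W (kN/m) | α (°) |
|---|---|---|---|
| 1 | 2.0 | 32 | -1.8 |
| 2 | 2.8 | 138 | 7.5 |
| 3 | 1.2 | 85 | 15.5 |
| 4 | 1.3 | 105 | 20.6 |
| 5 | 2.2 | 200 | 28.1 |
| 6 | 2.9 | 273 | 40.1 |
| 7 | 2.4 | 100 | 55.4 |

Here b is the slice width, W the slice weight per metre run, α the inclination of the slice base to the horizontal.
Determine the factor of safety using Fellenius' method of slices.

FS = 0.97

Ordinary method of slices: FS = Σ[c'·Δl_i + (W_i cosα_i)·tanφ'] / Σ W_i sinα_i, with Δl_i = b_i / cosα_i.
Slice 1: Δl = 2.0/cos(-1.8°) = 2.001 m; N'_1 = 32·cos(-1.8°) = 32.0; c'Δl = 6.20; W sinα = -1.0
Slice 2: Δl = 2.8/cos7.5° = 2.824 m; N'_2 = 138·cos7.5° = 136.8; c'Δl = 8.75; W sinα = 18.0
Slice 3: Δl = 1.2/cos15.5° = 1.245 m; N'_3 = 85·cos15.5° = 81.9; c'Δl = 3.86; W sinα = 22.7
Slice 4: Δl = 1.3/cos20.6° = 1.389 m; N'_4 = 105·cos20.6° = 98.3; c'Δl = 4.31; W sinα = 36.9
Slice 5: Δl = 2.2/cos28.1° = 2.494 m; N'_5 = 200·cos28.1° = 176.4; c'Δl = 7.73; W sinα = 94.2
Slice 6: Δl = 2.9/cos40.1° = 3.791 m; N'_6 = 273·cos40.1° = 208.8; c'Δl = 11.75; W sinα = 175.8
Slice 7: Δl = 2.4/cos55.4° = 4.227 m; N'_7 = 100·cos55.4° = 56.8; c'Δl = 13.10; W sinα = 82.3
Σc'Δl = 55.7 kN/m; ΣN' = 791.0 kN/m; ΣW sinα = 429.0 kN/m
Resisting = 55.7 + 791.0·tan24.5° = 55.7 + 360.5 = 416.2 kN/m
FS = 416.2 / 429.0 = 0.970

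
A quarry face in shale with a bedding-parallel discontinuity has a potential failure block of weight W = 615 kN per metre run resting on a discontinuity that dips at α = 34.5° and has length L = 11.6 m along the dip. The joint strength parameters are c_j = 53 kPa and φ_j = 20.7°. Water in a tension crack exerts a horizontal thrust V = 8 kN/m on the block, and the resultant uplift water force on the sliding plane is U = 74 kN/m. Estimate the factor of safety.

Resolving the block weight along and normal to the plane and applying the Mohr–Coulomb strength on the joint:
N' = W cosα − U − V sinα = 615·cos34.5° − 74 − 8·sin34.5° = 428.3 kN/m
Driving force T = W sinα + V cosα = 615·sin34.5° + 8·cos34.5° = 354.9 kN/m
Resisting force R = c_j·L + N'·tanφ_j = 53·11.6 + 428.3·tan20.7° = 614.8 + 161.8 = 776.6 kN/m
FS = R / T = 776.6 / 354.9 = 2.188

FS = 2.19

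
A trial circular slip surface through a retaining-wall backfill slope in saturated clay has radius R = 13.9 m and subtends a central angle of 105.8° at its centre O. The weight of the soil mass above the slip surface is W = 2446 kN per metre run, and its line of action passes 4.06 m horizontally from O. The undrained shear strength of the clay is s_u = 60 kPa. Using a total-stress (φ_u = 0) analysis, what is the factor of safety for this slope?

Taking moments about the centre O, the resisting moment is provided by the undrained shear strength acting along the arc:
Arc length L_a = R·θ = 13.9·(105.8°·π/180) = 13.9·1.8466 = 25.67 m
M_R = s_u·L_a·R = 60·25.67·13.9 = 21406.4 kN·m/m
M_D = W·d = 2446·4.06 = 9930.8 kN·m/m
FS = M_R / M_D = 21406.4 / 9930.8 = 2.156

FS = 2.16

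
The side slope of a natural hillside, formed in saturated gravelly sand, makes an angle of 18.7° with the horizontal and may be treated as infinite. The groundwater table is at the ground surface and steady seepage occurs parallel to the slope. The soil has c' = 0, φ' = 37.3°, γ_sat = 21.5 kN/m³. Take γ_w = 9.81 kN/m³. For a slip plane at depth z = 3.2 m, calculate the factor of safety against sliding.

With seepage parallel to the slope and the water table at the surface, the effective normal stress on the slip plane uses the buoyant unit weight γ' = γ_sat − γ_w while the driving shear stress uses γ_sat:
FS = [c' + γ' z cos²β tanφ'] / [γ_sat z sinβ cosβ]
(For c' = 0 this reduces to FS = (γ'/γ_sat)·tanφ'/tanβ.)
γ' = 21.5 − 9.81 = 11.69 kN/m³
Numerator = 0.0 + 11.69·3.2·cos²18.7°·tan37.3° = 0.0 + 11.69·3.2·0.8972·0.7618 = 25.568 kPa
Denominator = 21.5·3.2·sin18.7°·cos18.7° = 21.5·3.2·0.3206·0.9472 = 20.894 kPa
FS = 25.568 / 20.894 = 1.224

FS = 1.22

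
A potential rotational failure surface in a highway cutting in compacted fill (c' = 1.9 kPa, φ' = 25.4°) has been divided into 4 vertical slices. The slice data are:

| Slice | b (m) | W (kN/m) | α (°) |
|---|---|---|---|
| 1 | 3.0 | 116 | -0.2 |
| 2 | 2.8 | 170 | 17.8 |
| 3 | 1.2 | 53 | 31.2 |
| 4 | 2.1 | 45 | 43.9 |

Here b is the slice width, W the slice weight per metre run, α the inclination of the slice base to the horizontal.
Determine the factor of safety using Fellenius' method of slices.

Ordinary method of slices: FS = Σ[c'·Δl_i + (W_i cosα_i)·tanφ'] / Σ W_i sinα_i, with Δl_i = b_i / cosα_i.
Slice 1: Δl = 3.0/cos(-0.2°) = 3.000 m; N'_1 = 116·cos(-0.2°) = 116.0; c'Δl = 5.70; W sinα = -0.4
Slice 2: Δl = 2.8/cos17.8° = 2.941 m; N'_2 = 170·cos17.8° = 161.9; c'Δl = 5.59; W sinα = 52.0
Slice 3: Δl = 1.2/cos31.2° = 1.403 m; N'_3 = 53·cos31.2° = 45.3; c'Δl = 2.67; W sinα = 27.5
Slice 4: Δl = 2.1/cos43.9° = 2.914 m; N'_4 = 45·cos43.9° = 32.4; c'Δl = 5.54; W sinα = 31.2
Σc'Δl = 19.5 kN/m; ΣN' = 355.6 kN/m; ΣW sinα = 110.2 kN/m
Resisting = 19.5 + 355.6·tan25.4° = 19.5 + 168.9 = 188.4 kN/m
FS = 188.4 / 110.2 = 1.709

FS = 1.71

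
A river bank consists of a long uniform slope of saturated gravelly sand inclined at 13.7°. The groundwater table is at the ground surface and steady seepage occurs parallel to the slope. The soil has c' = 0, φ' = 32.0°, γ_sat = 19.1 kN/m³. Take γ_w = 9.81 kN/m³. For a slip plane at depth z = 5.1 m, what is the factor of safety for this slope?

FS = 1.25

With seepage parallel to the slope and the water table at the surface, the effective normal stress on the slip plane uses the buoyant unit weight γ' = γ_sat − γ_w while the driving shear stress uses γ_sat:
FS = [c' + γ' z cos²β tanφ'] / [γ_sat z sinβ cosβ]
(For c' = 0 this reduces to FS = (γ'/γ_sat)·tanφ'/tanβ.)
γ' = 19.1 − 9.81 = 9.29 kN/m³
Numerator = 0.0 + 9.29·5.1·cos²13.7°·tan32.0° = 0.0 + 9.29·5.1·0.9439·0.6249 = 27.945 kPa
Denominator = 19.1·5.1·sin13.7°·cos13.7° = 19.1·5.1·0.2368·0.9715 = 22.414 kPa
FS = 27.945 / 22.414 = 1.247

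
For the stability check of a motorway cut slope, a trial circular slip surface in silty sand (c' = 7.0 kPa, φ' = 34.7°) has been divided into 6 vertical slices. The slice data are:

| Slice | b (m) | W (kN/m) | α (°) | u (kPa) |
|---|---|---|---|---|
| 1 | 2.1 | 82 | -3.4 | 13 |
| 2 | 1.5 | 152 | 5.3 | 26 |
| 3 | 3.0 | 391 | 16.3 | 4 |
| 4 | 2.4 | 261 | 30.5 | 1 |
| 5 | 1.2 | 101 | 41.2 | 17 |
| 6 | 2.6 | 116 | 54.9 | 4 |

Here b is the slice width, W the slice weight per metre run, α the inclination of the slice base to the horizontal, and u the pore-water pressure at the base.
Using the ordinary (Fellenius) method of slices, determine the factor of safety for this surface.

Ordinary method of slices: FS = Σ[c'·Δl_i + (W_i cosα_i − u_i·Δl_i)·tanφ'] / Σ W_i sinα_i, with Δl_i = b_i / cosα_i.
Slice 1: Δl = 2.1/cos(-3.4°) = 2.104 m; N'_1 = 82·cos(-3.4°) − 13·2.104 = 54.5; c'Δl = 14.73; W sinα = -4.9
Slice 2: Δl = 1.5/cos5.3° = 1.506 m; N'_2 = 152·cos5.3° − 26·1.506 = 112.2; c'Δl = 10.55; W sinα = 14.0
Slice 3: Δl = 3.0/cos16.3° = 3.126 m; N'_3 = 391·cos16.3° − 4·3.126 = 362.8; c'Δl = 21.88; W sinα = 109.7
Slice 4: Δl = 2.4/cos30.5° = 2.785 m; N'_4 = 261·cos30.5° − 1·2.785 = 222.1; c'Δl = 19.50; W sinα = 132.5
Slice 5: Δl = 1.2/cos41.2° = 1.595 m; N'_5 = 101·cos41.2° − 17·1.595 = 48.9; c'Δl = 11.16; W sinα = 66.5
Slice 6: Δl = 2.6/cos54.9° = 4.522 m; N'_6 = 116·cos54.9° − 4·4.522 = 48.6; c'Δl = 31.65; W sinα = 94.9
Σc'Δl = 109.5 kN/m; ΣN' = 849.1 kN/m; ΣW sinα = 412.8 kN/m
Resisting = 109.5 + 849.1·tan34.7° = 109.5 + 587.9 = 697.4 kN/m
FS = 697.4 / 412.8 = 1.689

FS = 1.69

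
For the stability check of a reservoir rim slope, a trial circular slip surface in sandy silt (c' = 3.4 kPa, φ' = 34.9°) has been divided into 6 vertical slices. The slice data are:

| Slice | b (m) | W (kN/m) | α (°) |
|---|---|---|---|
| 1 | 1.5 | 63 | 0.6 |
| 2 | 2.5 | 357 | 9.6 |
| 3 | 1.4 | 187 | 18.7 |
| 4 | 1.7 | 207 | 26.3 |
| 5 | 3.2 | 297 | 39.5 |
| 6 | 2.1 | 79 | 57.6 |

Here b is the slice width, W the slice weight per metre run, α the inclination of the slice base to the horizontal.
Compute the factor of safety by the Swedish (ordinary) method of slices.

Ordinary method of slices: FS = Σ[c'·Δl_i + (W_i cosα_i)·tanφ'] / Σ W_i sinα_i, with Δl_i = b_i / cosα_i.
Slice 1: Δl = 1.5/cos0.6° = 1.500 m; N'_1 = 63·cos0.6° = 63.0; c'Δl = 5.10; W sinα = 0.7
Slice 2: Δl = 2.5/cos9.6° = 2.536 m; N'_2 = 357·cos9.6° = 352.0; c'Δl = 8.62; W sinα = 59.5
Slice 3: Δl = 1.4/cos18.7° = 1.478 m; N'_3 = 187·cos18.7° = 177.1; c'Δl = 5.03; W sinα = 60.0
Slice 4: Δl = 1.7/cos26.3° = 1.896 m; N'_4 = 207·cos26.3° = 185.6; c'Δl = 6.45; W sinα = 91.7
Slice 5: Δl = 3.2/cos39.5° = 4.147 m; N'_5 = 297·cos39.5° = 229.2; c'Δl = 14.10; W sinα = 188.9
Slice 6: Δl = 2.1/cos57.6° = 3.919 m; N'_6 = 79·cos57.6° = 42.3; c'Δl = 13.33; W sinα = 66.7
Σc'Δl = 52.6 kN/m; ΣN' = 1049.2 kN/m; ΣW sinα = 467.5 kN/m
Resisting = 52.6 + 1049.2·tan34.9° = 52.6 + 731.9 = 784.6 kN/m
FS = 784.6 / 467.5 = 1.678

FS = 1.68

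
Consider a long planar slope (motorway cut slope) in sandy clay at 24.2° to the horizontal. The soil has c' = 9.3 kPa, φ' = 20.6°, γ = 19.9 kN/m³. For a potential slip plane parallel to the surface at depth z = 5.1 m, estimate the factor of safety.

For an infinite slope with a slip plane parallel to the surface (no pore pressure): FS = [c' + γz cos²β tanφ'] / [γz sinβ cosβ].
γz = 19.9·5.1 = 101.49 kN/m²
Numerator = 9.3 + 101.49·cos²24.2°·tan20.6° = 9.3 + 101.49·0.8320·0.3759 = 41.037 kPa
Denominator = 101.49·sin24.2°·cos24.2° = 101.49·0.4099·0.9121 = 37.947 kPa
FS = 41.037 / 37.947 = 1.081

FS = 1.08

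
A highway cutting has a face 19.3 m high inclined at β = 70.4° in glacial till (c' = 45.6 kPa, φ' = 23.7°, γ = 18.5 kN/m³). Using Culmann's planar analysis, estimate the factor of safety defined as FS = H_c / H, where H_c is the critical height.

H_c = (4c'/γ) · sinβ cosφ' / [1 − cos(β − φ')]
    = (4·45.6/18.5) · sin70.4°·cos23.7° / [1 − cos46.7°]
    = 9.859 · 0.8626 / 0.3142 = 27.07 m
FS = H_c / H = 27.07 / 19.3 = 1.403

FS = 1.40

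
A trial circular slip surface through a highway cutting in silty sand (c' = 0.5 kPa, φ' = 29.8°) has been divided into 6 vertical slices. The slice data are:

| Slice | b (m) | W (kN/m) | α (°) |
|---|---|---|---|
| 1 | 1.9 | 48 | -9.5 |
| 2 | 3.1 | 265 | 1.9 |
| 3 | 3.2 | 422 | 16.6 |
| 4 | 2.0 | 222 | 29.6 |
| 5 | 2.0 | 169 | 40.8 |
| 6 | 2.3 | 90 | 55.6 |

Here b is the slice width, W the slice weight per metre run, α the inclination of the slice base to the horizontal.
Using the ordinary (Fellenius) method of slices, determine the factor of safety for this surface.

FS = 1.52

Ordinary method of slices: FS = Σ[c'·Δl_i + (W_i cosα_i)·tanφ'] / Σ W_i sinα_i, with Δl_i = b_i / cosα_i.
Slice 1: Δl = 1.9/cos(-9.5°) = 1.926 m; N'_1 = 48·cos(-9.5°) = 47.3; c'Δl = 0.96; W sinα = -7.9
Slice 2: Δl = 3.1/cos1.9° = 3.102 m; N'_2 = 265·cos1.9° = 264.9; c'Δl = 1.55; W sinα = 8.8
Slice 3: Δl = 3.2/cos16.6° = 3.339 m; N'_3 = 422·cos16.6° = 404.4; c'Δl = 1.67; W sinα = 120.6
Slice 4: Δl = 2.0/cos29.6° = 2.300 m; N'_4 = 222·cos29.6° = 193.0; c'Δl = 1.15; W sinα = 109.7
Slice 5: Δl = 2.0/cos40.8° = 2.642 m; N'_5 = 169·cos40.8° = 127.9; c'Δl = 1.32; W sinα = 110.4
Slice 6: Δl = 2.3/cos55.6° = 4.071 m; N'_6 = 90·cos55.6° = 50.8; c'Δl = 2.04; W sinα = 74.3
Σc'Δl = 8.7 kN/m; ΣN' = 1088.4 kN/m; ΣW sinα = 415.8 kN/m
Resisting = 8.7 + 1088.4·tan29.8° = 8.7 + 623.3 = 632.0 kN/m
FS = 632.0 / 415.8 = 1.520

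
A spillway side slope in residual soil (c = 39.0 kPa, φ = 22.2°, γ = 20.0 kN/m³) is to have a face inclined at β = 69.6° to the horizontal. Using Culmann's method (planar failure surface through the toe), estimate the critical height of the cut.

Culmann's analysis gives the critical failure plane at α_cr = (β + φ)/2 = (69.6 + 22.2)/2 = 45.9°, and the critical height
H_c = (4c/γ) · sinβ cosφ / [1 − cos(β − φ)]
    = (4·39.0/20.0) · sin69.6°·cos22.2° / [1 − cos(47.4°)]
    = 7.800 · 0.9373·0.9259 / [1 − 0.6769]
    = 7.800 · 0.8678 / 0.3231
    = 20.95 m

H_c = 20.95 m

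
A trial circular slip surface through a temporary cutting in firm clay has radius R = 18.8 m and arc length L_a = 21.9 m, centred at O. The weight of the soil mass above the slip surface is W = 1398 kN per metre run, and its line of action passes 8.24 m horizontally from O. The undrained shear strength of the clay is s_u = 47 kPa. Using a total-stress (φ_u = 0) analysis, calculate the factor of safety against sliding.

Taking moments about the centre O, the resisting moment is provided by the undrained shear strength acting along the arc:
M_R = s_u·L_a·R = 47·21.90·18.8 = 19350.8 kN·m/m
M_D = W·d = 1398·8.24 = 11519.5 kN·m/m
FS = M_R / M_D = 19350.8 / 11519.5 = 1.680

FS = 1.68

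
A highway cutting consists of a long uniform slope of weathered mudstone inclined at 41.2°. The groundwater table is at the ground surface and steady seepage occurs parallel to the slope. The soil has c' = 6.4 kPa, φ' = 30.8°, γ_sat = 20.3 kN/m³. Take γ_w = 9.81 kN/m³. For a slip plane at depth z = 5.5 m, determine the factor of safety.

FS = 0.47

With seepage parallel to the slope and the water table at the surface, the effective normal stress on the slip plane uses the buoyant unit weight γ' = γ_sat − γ_w while the driving shear stress uses γ_sat:
FS = [c' + γ' z cos²β tanφ'] / [γ_sat z sinβ cosβ]
γ' = 20.3 − 9.81 = 10.49 kN/m³
Numerator = 6.4 + 10.49·5.5·cos²41.2°·tan30.8° = 6.4 + 10.49·5.5·0.5661·0.5961 = 25.871 kPa
Denominator = 20.3·5.5·sin41.2°·cos41.2° = 20.3·5.5·0.6587·0.7524 = 55.335 kPa
FS = 25.871 / 55.335 = 0.468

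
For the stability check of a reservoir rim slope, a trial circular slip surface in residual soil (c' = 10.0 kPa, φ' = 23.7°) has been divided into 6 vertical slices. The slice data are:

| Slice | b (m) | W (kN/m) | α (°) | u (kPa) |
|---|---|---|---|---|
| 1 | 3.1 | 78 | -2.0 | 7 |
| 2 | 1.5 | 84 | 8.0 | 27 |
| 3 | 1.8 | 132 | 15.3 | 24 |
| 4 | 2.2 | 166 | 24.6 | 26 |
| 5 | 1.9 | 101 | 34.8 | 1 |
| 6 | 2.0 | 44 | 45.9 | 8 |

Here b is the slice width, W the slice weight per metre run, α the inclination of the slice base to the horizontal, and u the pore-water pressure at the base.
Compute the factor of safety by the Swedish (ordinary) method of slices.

Ordinary method of slices: FS = Σ[c'·Δl_i + (W_i cosα_i − u_i·Δl_i)·tanφ'] / Σ W_i sinα_i, with Δl_i = b_i / cosα_i.
Slice 1: Δl = 3.1/cos(-2.0°) = 3.102 m; N'_1 = 78·cos(-2.0°) − 7·3.102 = 56.2; c'Δl = 31.02; W sinα = -2.7
Slice 2: Δl = 1.5/cos8.0° = 1.515 m; N'_2 = 84·cos8.0° − 27·1.515 = 42.3; c'Δl = 15.15; W sinα = 11.7
Slice 3: Δl = 1.8/cos15.3° = 1.866 m; N'_3 = 132·cos15.3° − 24·1.866 = 82.5; c'Δl = 18.66; W sinα = 34.8
Slice 4: Δl = 2.2/cos24.6° = 2.420 m; N'_4 = 166·cos24.6° − 26·2.420 = 88.0; c'Δl = 24.20; W sinα = 69.1
Slice 5: Δl = 1.9/cos34.8° = 2.314 m; N'_5 = 101·cos34.8° − 1·2.314 = 80.6; c'Δl = 23.14; W sinα = 57.6
Slice 6: Δl = 2.0/cos45.9° = 2.874 m; N'_6 = 44·cos45.9° − 8·2.874 = 7.6; c'Δl = 28.74; W sinα = 31.6
Σc'Δl = 140.9 kN/m; ΣN' = 357.3 kN/m; ΣW sinα = 202.1 kN/m
Resisting = 140.9 + 357.3·tan23.7° = 140.9 + 156.9 = 297.8 kN/m
FS = 297.8 / 202.1 = 1.473

FS = 1.47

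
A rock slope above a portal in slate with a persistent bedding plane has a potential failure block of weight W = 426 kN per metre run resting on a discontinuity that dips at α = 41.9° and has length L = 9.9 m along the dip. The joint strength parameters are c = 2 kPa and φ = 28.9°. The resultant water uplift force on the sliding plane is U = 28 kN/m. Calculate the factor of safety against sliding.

Resolving the block weight along and normal to the plane and applying the Mohr–Coulomb strength on the joint:
N' = W cosα − U = 426·cos41.9° − 28 = 289.1 kN/m
Driving force T = W sinα = 426·sin41.9° = 284.5 kN/m
Resisting force R = c·L + N'·tanφ = 2·9.9 + 289.1·tan28.9° = 19.8 + 159.6 = 179.4 kN/m
FS = R / T = 179.4 / 284.5 = 0.631

FS = 0.63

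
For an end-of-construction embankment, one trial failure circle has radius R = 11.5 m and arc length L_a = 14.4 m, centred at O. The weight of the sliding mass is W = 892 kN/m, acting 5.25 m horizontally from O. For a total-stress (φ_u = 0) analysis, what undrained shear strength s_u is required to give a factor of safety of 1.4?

s_u = 39.6 kPa

FS = s_u·L_a·R / (W·d), so s_u = FS·W·d / (L_a·R).
s_u = 1.4·892·5.25 / (14.40·11.5) = 6556.2 / 165.60 = 39.59 kPa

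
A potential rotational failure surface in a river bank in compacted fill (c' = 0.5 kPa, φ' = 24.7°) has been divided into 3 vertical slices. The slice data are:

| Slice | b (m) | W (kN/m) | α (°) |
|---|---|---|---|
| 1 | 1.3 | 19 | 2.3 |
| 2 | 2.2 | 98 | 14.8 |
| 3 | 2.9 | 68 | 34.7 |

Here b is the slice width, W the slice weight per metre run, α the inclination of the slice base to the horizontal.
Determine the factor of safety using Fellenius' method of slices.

Ordinary method of slices: FS = Σ[c'·Δl_i + (W_i cosα_i)·tanφ'] / Σ W_i sinα_i, with Δl_i = b_i / cosα_i.
Slice 1: Δl = 1.3/cos2.3° = 1.301 m; N'_1 = 19·cos2.3° = 19.0; c'Δl = 0.65; W sinα = 0.8
Slice 2: Δl = 2.2/cos14.8° = 2.275 m; N'_2 = 98·cos14.8° = 94.7; c'Δl = 1.14; W sinα = 25.0
Slice 3: Δl = 2.9/cos34.7° = 3.527 m; N'_3 = 68·cos34.7° = 55.9; c'Δl = 1.76; W sinα = 38.7
Σc'Δl = 3.6 kN/m; ΣN' = 169.6 kN/m; ΣW sinα = 64.5 kN/m
Resisting = 3.6 + 169.6·tan24.7° = 3.6 + 78.0 = 81.6 kN/m
FS = 81.6 / 64.5 = 1.265

FS = 1.26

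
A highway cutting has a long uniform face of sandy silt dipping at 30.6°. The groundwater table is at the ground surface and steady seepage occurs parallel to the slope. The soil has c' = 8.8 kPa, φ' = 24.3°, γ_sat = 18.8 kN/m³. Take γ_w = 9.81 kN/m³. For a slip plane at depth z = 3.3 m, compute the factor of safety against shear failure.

FS = 0.69

With seepage parallel to the slope and the water table at the surface, the effective normal stress on the slip plane uses the buoyant unit weight γ' = γ_sat − γ_w while the driving shear stress uses γ_sat:
FS = [c' + γ' z cos²β tanφ'] / [γ_sat z sinβ cosβ]
γ' = 18.8 − 9.81 = 8.99 kN/m³
Numerator = 8.8 + 8.99·3.3·cos²30.6°·tan24.3° = 8.8 + 8.99·3.3·0.7409·0.4515 = 18.724 kPa
Denominator = 18.8·3.3·sin30.6°·cos30.6° = 18.8·3.3·0.5090·0.8607 = 27.183 kPa
FS = 18.724 / 27.183 = 0.689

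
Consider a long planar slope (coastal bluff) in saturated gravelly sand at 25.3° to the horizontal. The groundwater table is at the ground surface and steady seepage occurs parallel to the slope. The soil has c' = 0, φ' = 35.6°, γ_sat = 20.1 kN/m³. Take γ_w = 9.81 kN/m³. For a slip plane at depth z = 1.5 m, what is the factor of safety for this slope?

With seepage parallel to the slope and the water table at the surface, the effective normal stress on the slip plane uses the buoyant unit weight γ' = γ_sat − γ_w while the driving shear stress uses γ_sat:
FS = [c' + γ' z cos²β tanφ'] / [γ_sat z sinβ cosβ]
(For c' = 0 this reduces to FS = (γ'/γ_sat)·tanφ'/tanβ.)
γ' = 20.1 − 9.81 = 10.29 kN/m³
Numerator = 0.0 + 10.29·1.5·cos²25.3°·tan35.6° = 0.0 + 10.29·1.5·0.8174·0.7159 = 9.032 kPa
Denominator = 20.1·1.5·sin25.3°·cos25.3° = 20.1·1.5·0.4274·0.9041 = 11.649 kPa
FS = 9.032 / 11.649 = 0.775

FS = 0.78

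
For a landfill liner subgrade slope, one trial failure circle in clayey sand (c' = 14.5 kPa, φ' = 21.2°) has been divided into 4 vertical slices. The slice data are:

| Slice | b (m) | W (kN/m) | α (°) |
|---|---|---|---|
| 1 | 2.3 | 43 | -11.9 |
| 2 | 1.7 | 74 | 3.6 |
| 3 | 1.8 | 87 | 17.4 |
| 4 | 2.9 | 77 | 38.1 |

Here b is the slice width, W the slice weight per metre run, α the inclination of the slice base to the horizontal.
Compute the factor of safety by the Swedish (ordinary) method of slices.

Ordinary method of slices: FS = Σ[c'·Δl_i + (W_i cosα_i)·tanφ'] / Σ W_i sinα_i, with Δl_i = b_i / cosα_i.
Slice 1: Δl = 2.3/cos(-11.9°) = 2.351 m; N'_1 = 43·cos(-11.9°) = 42.1; c'Δl = 34.08; W sinα = -8.9
Slice 2: Δl = 1.7/cos3.6° = 1.703 m; N'_2 = 74·cos3.6° = 73.9; c'Δl = 24.70; W sinα = 4.6
Slice 3: Δl = 1.8/cos17.4° = 1.886 m; N'_3 = 87·cos17.4° = 83.0; c'Δl = 27.35; W sinα = 26.0
Slice 4: Δl = 2.9/cos38.1° = 3.685 m; N'_4 = 77·cos38.1° = 60.6; c'Δl = 53.44; W sinα = 47.5
Σc'Δl = 139.6 kN/m; ΣN' = 259.5 kN/m; ΣW sinα = 69.3 kN/m
Resisting = 139.6 + 259.5·tan21.2° = 139.6 + 100.7 = 240.2 kN/m
FS = 240.2 / 69.3 = 3.466

FS = 3.47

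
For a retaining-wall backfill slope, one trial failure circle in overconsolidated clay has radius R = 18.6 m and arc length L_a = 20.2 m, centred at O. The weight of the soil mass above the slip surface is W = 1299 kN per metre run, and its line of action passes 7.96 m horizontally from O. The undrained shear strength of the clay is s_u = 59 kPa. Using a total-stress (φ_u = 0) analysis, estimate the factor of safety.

FS = 2.14

Taking moments about the centre O, the resisting moment is provided by the undrained shear strength acting along the arc:
M_R = s_u·L_a·R = 59·20.20·18.6 = 22167.5 kN·m/m
M_D = W·d = 1299·7.96 = 10340.0 kN·m/m
FS = M_R / M_D = 22167.5 / 10340.0 = 2.144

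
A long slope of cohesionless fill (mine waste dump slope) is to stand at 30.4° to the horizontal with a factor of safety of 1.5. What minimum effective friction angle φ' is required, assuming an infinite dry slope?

FS = tanφ'/tanβ ⇒ tanφ' = FS · tanβ = 1.5 · tan30.4° = 0.8800
φ' = arctan(0.8800) = 41.35°

φ' = 41.3°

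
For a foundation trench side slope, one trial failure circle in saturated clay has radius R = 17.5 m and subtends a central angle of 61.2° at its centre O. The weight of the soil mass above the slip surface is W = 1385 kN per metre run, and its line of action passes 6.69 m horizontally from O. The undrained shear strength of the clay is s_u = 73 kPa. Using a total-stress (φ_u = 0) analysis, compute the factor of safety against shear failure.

Taking moments about the centre O, the resisting moment is provided by the undrained shear strength acting along the arc:
Arc length L_a = R·θ = 17.5·(61.2°·π/180) = 17.5·1.0681 = 18.69 m
M_R = s_u·L_a·R = 73·18.69·17.5 = 23879.6 kN·m/m
M_D = W·d = 1385·6.69 = 9265.6 kN·m/m
FS = M_R / M_D = 23879.6 / 9265.6 = 2.577

FS = 2.58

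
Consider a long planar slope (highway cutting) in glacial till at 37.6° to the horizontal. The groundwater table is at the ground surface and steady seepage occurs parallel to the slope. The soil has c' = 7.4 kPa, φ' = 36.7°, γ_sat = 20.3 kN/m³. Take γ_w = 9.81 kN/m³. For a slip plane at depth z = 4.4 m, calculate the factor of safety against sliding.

FS = 0.67

With seepage parallel to the slope and the water table at the surface, the effective normal stress on the slip plane uses the buoyant unit weight γ' = γ_sat − γ_w while the driving shear stress uses γ_sat:
FS = [c' + γ' z cos²β tanφ'] / [γ_sat z sinβ cosβ]
γ' = 20.3 − 9.81 = 10.49 kN/m³
Numerator = 7.4 + 10.49·4.4·cos²37.6°·tan36.7° = 7.4 + 10.49·4.4·0.6277·0.7454 = 28.996 kPa
Denominator = 20.3·4.4·sin37.6°·cos37.6° = 20.3·4.4·0.6101·0.7923 = 43.178 kPa
FS = 28.996 / 43.178 = 0.672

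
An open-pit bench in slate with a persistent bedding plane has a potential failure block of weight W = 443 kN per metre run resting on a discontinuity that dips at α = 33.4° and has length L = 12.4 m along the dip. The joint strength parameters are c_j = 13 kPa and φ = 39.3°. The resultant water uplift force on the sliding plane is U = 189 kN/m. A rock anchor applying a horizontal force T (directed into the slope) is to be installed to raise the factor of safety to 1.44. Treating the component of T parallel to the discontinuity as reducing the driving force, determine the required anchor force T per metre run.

T = 25 kN/m

Resolving forces along and normal to the sliding plane, with the horizontal anchor force T adding T·sinα to the effective normal force and T·cosα acting up the plane against the driving force:
FS = [c_jL + (W cosα − U + T sinα) tanφ] / [W sinα − T cosα]
Without the anchor: N' = 180.8 kN/m, driving T_d = 243.9 kN/m, resisting R = 13·12.4 + 180.8·tan39.3° = 309.2 kN/m, FS = 1.27.
Setting FS = 1.44 and solving for T:
1.44·(243.9 − T cos33.4°) = 309.2 + T sin33.4°·tan39.3°
T·(sin33.4°·tan39.3° + 1.44·cos33.4°) = 1.44·243.9 − 309.2
T·(0.5505·0.8185 + 1.44·0.8348) = 351.2 − 309.2 = 41.9
T·1.6527 = 41.9
T = 25.4 kN/m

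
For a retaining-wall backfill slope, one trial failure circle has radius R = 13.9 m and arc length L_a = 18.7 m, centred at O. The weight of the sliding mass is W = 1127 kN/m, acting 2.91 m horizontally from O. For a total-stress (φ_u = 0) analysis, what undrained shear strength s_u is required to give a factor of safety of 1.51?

s_u = 19.1 kPa

FS = s_u·L_a·R / (W·d), so s_u = FS·W·d / (L_a·R).
s_u = 1.51·1127·2.91 / (18.70·13.9) = 4952.2 / 259.93 = 19.05 kPa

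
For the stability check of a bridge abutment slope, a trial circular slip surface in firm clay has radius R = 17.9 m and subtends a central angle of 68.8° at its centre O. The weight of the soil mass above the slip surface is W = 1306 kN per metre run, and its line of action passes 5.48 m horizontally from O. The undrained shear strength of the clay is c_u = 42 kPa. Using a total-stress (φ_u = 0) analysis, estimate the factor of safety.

Taking moments about the centre O, the resisting moment is provided by the undrained shear strength acting along the arc:
Arc length L_a = R·θ = 17.9·(68.8°·π/180) = 17.9·1.2008 = 21.49 m
M_R = c_u·L_a·R = 42·21.49·17.9 = 16159.2 kN·m/m
M_D = W·d = 1306·5.48 = 7156.9 kN·m/m
FS = M_R / M_D = 16159.2 / 7156.9 = 2.258

FS = 2.26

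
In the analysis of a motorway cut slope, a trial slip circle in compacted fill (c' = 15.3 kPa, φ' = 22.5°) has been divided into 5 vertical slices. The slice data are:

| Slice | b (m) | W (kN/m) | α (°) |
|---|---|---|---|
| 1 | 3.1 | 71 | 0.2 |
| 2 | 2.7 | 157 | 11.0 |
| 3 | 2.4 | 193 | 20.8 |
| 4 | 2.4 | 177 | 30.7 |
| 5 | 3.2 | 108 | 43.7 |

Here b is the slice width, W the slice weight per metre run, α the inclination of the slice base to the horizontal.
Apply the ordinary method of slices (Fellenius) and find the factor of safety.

Ordinary method of slices: FS = Σ[c'·Δl_i + (W_i cosα_i)·tanφ'] / Σ W_i sinα_i, with Δl_i = b_i / cosα_i.
Slice 1: Δl = 3.1/cos0.2° = 3.100 m; N'_1 = 71·cos0.2° = 71.0; c'Δl = 47.43; W sinα = 0.2
Slice 2: Δl = 2.7/cos11.0° = 2.751 m; N'_2 = 157·cos11.0° = 154.1; c'Δl = 42.08; W sinα = 30.0
Slice 3: Δl = 2.4/cos20.8° = 2.567 m; N'_3 = 193·cos20.8° = 180.4; c'Δl = 39.28; W sinα = 68.5
Slice 4: Δl = 2.4/cos30.7° = 2.791 m; N'_4 = 177·cos30.7° = 152.2; c'Δl = 42.71; W sinα = 90.4
Slice 5: Δl = 3.2/cos43.7° = 4.426 m; N'_5 = 108·cos43.7° = 78.1; c'Δl = 67.72; W sinα = 74.6
Σc'Δl = 239.2 kN/m; ΣN' = 635.8 kN/m; ΣW sinα = 263.7 kN/m
Resisting = 239.2 + 635.8·tan22.5° = 239.2 + 263.4 = 502.6 kN/m
FS = 502.6 / 263.7 = 1.906

FS = 1.91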